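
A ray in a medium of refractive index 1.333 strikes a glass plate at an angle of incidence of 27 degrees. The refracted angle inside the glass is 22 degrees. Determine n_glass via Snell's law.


Apply Snell's law: n1 * sin(theta1) = n2 * sin(theta2)
  n2 = n1 * sin(theta1) / sin(theta2)
  sin(27) = 0.45399
  sin(22) = 0.374607
  n2 = 1.333 * 0.45399 / 0.374607 = 1.6155

1.6155


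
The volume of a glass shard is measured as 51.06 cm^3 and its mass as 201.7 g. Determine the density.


Use the definition of density:
  rho = mass / volume
  rho = 201.7 / 51.06 = 3.95 g/cm^3

3.95 g/cm^3


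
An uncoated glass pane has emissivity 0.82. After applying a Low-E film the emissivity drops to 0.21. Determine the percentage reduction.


Percentage reduction = (1 - coated/uncoated) * 100
  Ratio = 0.21 / 0.82 = 0.2561
  Reduction = (1 - 0.2561) * 100 = 74.4%

74.4%


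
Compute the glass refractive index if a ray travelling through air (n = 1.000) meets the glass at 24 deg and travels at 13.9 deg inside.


Apply Snell's law: n1 * sin(theta1) = n2 * sin(theta2)
  n2 = n1 * sin(theta1) / sin(theta2)
  sin(24) = 0.406737
  sin(13.9) = 0.240228
  n2 = 1.000 * 0.406737 / 0.240228 = 1.6931

1.6931


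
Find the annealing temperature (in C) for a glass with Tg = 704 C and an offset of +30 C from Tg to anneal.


The annealing temperature is Tg plus the offset:
  T_anneal = 704 + 30 = 734 C

734 C


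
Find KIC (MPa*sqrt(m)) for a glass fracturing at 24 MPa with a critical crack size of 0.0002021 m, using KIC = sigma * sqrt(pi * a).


Fracture toughness: KIC = sigma * sqrt(pi * a)
  pi * a = pi * 0.0002021 = 0.000634916
  sqrt(pi * a) = 0.025198
  KIC = 24 * 0.025198 = 0.605 MPa*sqrt(m)

0.605 MPa*sqrt(m)


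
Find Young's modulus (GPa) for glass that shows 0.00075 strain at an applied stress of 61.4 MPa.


Young's modulus: E = stress / strain
  E = 61.4 MPa / 0.00075 = 81866.67 MPa
Convert to GPa: 81866.67 / 1000 = 81.87 GPa

81.87 GPa


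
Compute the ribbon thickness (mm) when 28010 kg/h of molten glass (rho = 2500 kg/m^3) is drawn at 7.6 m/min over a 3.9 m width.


Ribbon cross-section from mass balance:
  Volume rate = throughput / density = 28010 / 2500 = 11.204 m^3/h
  thickness = volume rate / (speed * 60 * width), i.e.
  thickness = throughput / (60 * speed * width * density) * 1000
  thickness = 28010 / (60 * 7.6 * 3.9 * 2500) * 1000 = 6.3 mm

6.3 mm


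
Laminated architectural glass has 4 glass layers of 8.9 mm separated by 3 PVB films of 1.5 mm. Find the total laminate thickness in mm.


Total thickness = glass contribution + PVB contribution
  Glass: 4 * 8.9 = 35.6 mm
  PVB: 3 * 1.5 = 4.5 mm
  Total = 35.6 + 4.5 = 40.1 mm

40.1 mm


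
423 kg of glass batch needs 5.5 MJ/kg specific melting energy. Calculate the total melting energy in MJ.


Total energy = mass * specific energy
  E = 423 * 5.5 = 2326.5 MJ

2326.5 MJ


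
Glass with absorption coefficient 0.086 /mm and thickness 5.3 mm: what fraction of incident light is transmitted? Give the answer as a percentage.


Beer-Lambert law: T = exp(-alpha * thickness)
  exponent = -0.086 * 5.3 = -0.4558
  T = exp(-0.4558) = 0.6339
  Percentage = 0.6339 * 100 = 63.39%

63.39%


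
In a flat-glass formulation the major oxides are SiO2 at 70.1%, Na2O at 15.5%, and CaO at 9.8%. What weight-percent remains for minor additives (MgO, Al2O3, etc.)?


Sum the three major oxides:
  SiO2 + Na2O + CaO = 70.1 + 15.5 + 9.8 = 95.4%
Subtract from 100%:
  Others = 100 - 95.4 = 4.6%

4.6%


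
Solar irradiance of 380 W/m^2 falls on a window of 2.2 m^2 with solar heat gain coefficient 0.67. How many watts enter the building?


Solar heat gain: Q = Area * SHGC * Irradiance
  Q = 2.2 * 0.67 * 380 = 560.1 W

560.1 W


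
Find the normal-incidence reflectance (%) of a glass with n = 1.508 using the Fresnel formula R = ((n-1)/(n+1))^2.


Fresnel reflectance at normal incidence:
  R = ((n - 1)/(n + 1))^2
  (n - 1)/(n + 1) = (1.508 - 1)/(1.508 + 1) = 0.202552
  R = 0.202552^2 = 0.0410273
  R(%) = 0.0410273 * 100 = 4.103%

4.103%


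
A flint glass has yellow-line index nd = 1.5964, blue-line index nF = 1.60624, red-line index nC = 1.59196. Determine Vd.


Abbe number formula: Vd = (nd - 1) / (nF - nC)
  nd - 1 = 1.5964 - 1 = 0.5964
  nF - nC = 1.60624 - 1.59196 = 0.01428
  Vd = 0.5964 / 0.01428 = 41.76

41.76


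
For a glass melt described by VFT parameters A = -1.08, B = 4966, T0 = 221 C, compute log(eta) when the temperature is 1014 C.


VFT equation: log(eta) = A + B / (T - T0)
  T - T0 = 1014 - 221 = 793
  B / (T - T0) = 4966 / 793 = 6.262
  log(eta) = -1.08 + 6.262 = 5.182

5.182


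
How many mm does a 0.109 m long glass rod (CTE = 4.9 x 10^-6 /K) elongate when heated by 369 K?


Thermal expansion formula: dL = alpha * L0 * dT
  dL = (4.9 x 10^-6) * 0.109 * 369 = 0.00019708 m
Convert to mm: 0.00019708 * 1000 = 0.1971 mm

0.1971 mm


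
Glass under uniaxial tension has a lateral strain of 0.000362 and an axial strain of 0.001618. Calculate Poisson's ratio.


Poisson's ratio: nu = lateral strain / axial strain
  nu = 0.000362 / 0.001618 = 0.2237

0.2237


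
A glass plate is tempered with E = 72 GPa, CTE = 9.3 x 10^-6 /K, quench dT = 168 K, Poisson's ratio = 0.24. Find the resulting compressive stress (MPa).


Tempering stress: sigma = E * alpha * dT / (1 - nu)
  E (MPa) = 72 * 1000 = 72000
  Numerator = 72000 * (9.3 x 10^-6) * 168 = 112.4928
  Denominator = 1 - 0.24 = 0.76
  sigma = 112.4928 / 0.76 = 148.0 MPa

148.0 MPa


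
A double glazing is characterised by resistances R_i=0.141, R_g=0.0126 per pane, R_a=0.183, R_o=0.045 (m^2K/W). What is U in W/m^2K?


Total thermal resistance (series):
  R_total = R_in + R_glass + R_air + R_glass + R_out
  R_total = 0.141 + 0.0126 + 0.183 + 0.0126 + 0.045 = 0.3942 m^2K/W
U-value = 1 / R_total = 1 / 0.3942 = 2.537 W/m^2K

2.537 W/m^2K


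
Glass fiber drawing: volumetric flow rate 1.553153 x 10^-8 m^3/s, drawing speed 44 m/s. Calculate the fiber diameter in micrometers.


Cross-sectional area from continuity:
  A = Q / v = 1.553153 x 10^-8 / 44 = 3.529893 x 10^-10 m^2
Diameter from circular cross-section:
  d = sqrt(4A / pi) * 10^6 (m -> um)
  d = sqrt(4 * 3.529893 x 10^-10 / pi) * 10^6 = 21.2 um

21.2 um


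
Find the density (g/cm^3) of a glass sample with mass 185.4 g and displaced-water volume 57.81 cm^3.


Use the definition of density:
  rho = mass / volume
  rho = 185.4 / 57.81 = 3.207 g/cm^3

3.207 g/cm^3


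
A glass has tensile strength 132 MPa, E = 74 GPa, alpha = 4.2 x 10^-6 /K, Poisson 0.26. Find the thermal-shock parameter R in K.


Thermal shock resistance: R = sigma * (1 - nu) / (E * alpha)
  Numerator = 132 * (1 - 0.26) = 97.68
  Denominator = 74 * 1000 * (4.2 x 10^-6) = 0.3108
  R = 97.68 / 0.3108 = 314.3 K

314.3 K


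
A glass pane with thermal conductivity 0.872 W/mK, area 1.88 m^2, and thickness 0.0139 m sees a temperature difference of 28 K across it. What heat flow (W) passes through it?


Fourier's law: Q = k * A * dT / t
  Q = 0.872 * 1.88 * 28 / 0.0139
  Q = 45.90208 / 0.0139 = 3302.3 W

3302.3 W


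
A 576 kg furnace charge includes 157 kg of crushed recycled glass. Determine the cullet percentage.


Cullet ratio = (cullet mass / total batch mass) * 100
  Ratio = 157 / 576 * 100 = 27.26%

27.26%


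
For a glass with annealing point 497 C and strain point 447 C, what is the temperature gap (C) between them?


Gap = T_anneal - T_strain:
  gap = 497 - 447 = 50 C

50 C


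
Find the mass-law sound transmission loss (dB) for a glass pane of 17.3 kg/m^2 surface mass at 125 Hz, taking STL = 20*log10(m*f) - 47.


Mass law: STL = 20 * log10(m * f) - 47
  m * f = 17.3 * 125 = 2162.5
  log10(2162.5) = 3.33496
  STL = 20 * 3.33496 - 47 = 66.6992 - 47 = 19.7 dB

19.7 dB


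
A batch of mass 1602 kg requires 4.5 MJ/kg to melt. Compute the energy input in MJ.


Total energy = mass * specific energy
  E = 1602 * 4.5 = 7209 MJ

7209 MJ


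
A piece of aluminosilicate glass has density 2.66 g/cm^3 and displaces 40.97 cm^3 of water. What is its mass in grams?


Rearrange rho = m / V:
  m = rho * V
  m = 2.66 * 40.97 = 108.98 g

108.98 g


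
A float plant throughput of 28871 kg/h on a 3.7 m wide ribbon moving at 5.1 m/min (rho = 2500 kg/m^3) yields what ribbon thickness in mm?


Ribbon cross-section from mass balance:
  Volume rate = throughput / density = 28871 / 2500 = 11.5484 m^3/h
  thickness = volume rate / (speed * 60 * width), i.e.
  thickness = throughput / (60 * speed * width * density) * 1000
  thickness = 28871 / (60 * 5.1 * 3.7 * 2500) * 1000 = 10.2 mm

10.2 mm


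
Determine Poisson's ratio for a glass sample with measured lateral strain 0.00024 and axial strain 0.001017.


Poisson's ratio: nu = lateral strain / axial strain
  nu = 0.00024 / 0.001017 = 0.236

0.236


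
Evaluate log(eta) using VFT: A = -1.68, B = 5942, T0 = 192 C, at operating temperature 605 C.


VFT equation: log(eta) = A + B / (T - T0)
  T - T0 = 605 - 192 = 413
  B / (T - T0) = 5942 / 413 = 14.387
  log(eta) = -1.68 + 14.387 = 12.707

12.707


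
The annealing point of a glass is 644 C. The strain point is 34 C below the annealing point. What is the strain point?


Strain point = annealing point - difference:
  T_strain = 644 - 34 = 610 C

610 C


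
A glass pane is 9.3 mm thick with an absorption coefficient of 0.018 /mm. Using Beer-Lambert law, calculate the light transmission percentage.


Beer-Lambert law: T = exp(-alpha * thickness)
  exponent = -0.018 * 9.3 = -0.1674
  T = exp(-0.1674) = 0.8459
  Percentage = 0.8459 * 100 = 84.59%

84.59%


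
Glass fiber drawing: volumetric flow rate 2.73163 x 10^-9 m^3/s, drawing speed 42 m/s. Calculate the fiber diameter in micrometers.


Cross-sectional area from continuity:
  A = Q / v = 2.73163 x 10^-9 / 42 = 6.503881 x 10^-11 m^2
Diameter from circular cross-section:
  d = sqrt(4A / pi) * 10^6 (m -> um)
  d = sqrt(4 * 6.503881 x 10^-11 / pi) * 10^6 = 9.1 um

9.1 um


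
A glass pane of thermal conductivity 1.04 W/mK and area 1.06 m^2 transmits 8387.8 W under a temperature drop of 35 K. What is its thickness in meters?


Fourier's law: t = k * A * dT / Q
  t = 1.04 * 1.06 * 35 / 8387.8
  t = 38.584 / 8387.8 = 0.0046 m

0.0046 m


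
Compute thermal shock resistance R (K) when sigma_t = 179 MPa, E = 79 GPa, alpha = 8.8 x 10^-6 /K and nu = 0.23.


Thermal shock resistance: R = sigma * (1 - nu) / (E * alpha)
  Numerator = 179 * (1 - 0.23) = 137.83
  Denominator = 79 * 1000 * (8.8 x 10^-6) = 0.6952
  R = 137.83 / 0.6952 = 198.3 K

198.3 K


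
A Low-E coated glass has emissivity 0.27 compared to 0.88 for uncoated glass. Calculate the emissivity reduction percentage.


Percentage reduction = (1 - coated/uncoated) * 100
  Ratio = 0.27 / 0.88 = 0.3068
  Reduction = (1 - 0.3068) * 100 = 69.3%

69.3%


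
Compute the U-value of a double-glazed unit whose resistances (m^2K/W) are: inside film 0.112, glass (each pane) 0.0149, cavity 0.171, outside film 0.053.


Total thermal resistance (series):
  R_total = R_in + R_glass + R_air + R_glass + R_out
  R_total = 0.112 + 0.0149 + 0.171 + 0.0149 + 0.053 = 0.3658 m^2K/W
U-value = 1 / R_total = 1 / 0.3658 = 2.734 W/m^2K

2.734 W/m^2K


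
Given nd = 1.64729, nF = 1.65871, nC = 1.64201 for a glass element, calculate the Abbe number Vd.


Abbe number formula: Vd = (nd - 1) / (nF - nC)
  nd - 1 = 1.64729 - 1 = 0.64729
  nF - nC = 1.65871 - 1.64201 = 0.0167
  Vd = 0.64729 / 0.0167 = 38.76

38.76


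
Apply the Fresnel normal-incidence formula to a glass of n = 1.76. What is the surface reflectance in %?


Fresnel reflectance at normal incidence:
  R = ((n - 1)/(n + 1))^2
  (n - 1)/(n + 1) = (1.76 - 1)/(1.76 + 1) = 0.275362
  R = 0.275362^2 = 0.0758242
  R(%) = 0.0758242 * 100 = 7.582%

7.582%


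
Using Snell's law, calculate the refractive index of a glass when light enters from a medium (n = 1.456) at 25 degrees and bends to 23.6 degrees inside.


Apply Snell's law: n1 * sin(theta1) = n2 * sin(theta2)
  n2 = n1 * sin(theta1) / sin(theta2)
  sin(25) = 0.422618
  sin(23.6) = 0.400349
  n2 = 1.456 * 0.422618 / 0.400349 = 1.537

1.537


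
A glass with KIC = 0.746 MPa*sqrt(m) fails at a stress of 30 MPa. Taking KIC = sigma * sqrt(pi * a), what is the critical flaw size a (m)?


Rearrange KIC = sigma * sqrt(pi * a):
  sqrt(pi * a) = KIC / sigma
  sqrt(pi * a) = 0.746 / 30 = 0.024867
  a = (KIC / sigma)^2 / pi
  a = 0.024867^2 / pi = 0.0001968 m

0.0001968 m


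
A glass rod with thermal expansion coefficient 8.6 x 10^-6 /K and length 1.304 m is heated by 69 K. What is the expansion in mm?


Thermal expansion formula: dL = alpha * L0 * dT
  dL = (8.6 x 10^-6) * 1.304 * 69 = 0.00077379 m
Convert to mm: 0.00077379 * 1000 = 0.7738 mm

0.7738 mm


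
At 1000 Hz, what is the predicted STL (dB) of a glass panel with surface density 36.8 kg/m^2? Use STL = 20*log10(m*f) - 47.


Mass law: STL = 20 * log10(m * f) - 47
  m * f = 36.8 * 1000 = 36800
  log10(36800) = 4.56585
  STL = 20 * 4.56585 - 47 = 91.317 - 47 = 44.3 dB

44.3 dB


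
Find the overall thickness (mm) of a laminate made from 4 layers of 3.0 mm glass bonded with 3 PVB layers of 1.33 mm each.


Total thickness = glass contribution + PVB contribution
  Glass: 4 * 3.0 = 12.0 mm
  PVB: 3 * 1.33 = 3.99 mm
  Total = 12.0 + 3.99 = 15.99 mm

15.99 mm


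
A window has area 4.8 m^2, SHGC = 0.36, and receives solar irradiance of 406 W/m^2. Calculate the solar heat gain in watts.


Solar heat gain: Q = Area * SHGC * Irradiance
  Q = 4.8 * 0.36 * 406 = 701.6 W

701.6 W


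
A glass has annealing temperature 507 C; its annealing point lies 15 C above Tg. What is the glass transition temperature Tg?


Rearrange T_anneal = Tg + offset for Tg:
  Tg = T_anneal - offset = 507 - 15 = 492 C

492 C


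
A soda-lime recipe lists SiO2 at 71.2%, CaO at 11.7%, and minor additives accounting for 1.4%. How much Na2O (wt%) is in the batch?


Pieces sum to 100%:
  Na2O = 100 - (SiO2 + CaO + others)
  Na2O = 100 - (71.2 + 11.7 + 1.4) = 15.7%

15.7%


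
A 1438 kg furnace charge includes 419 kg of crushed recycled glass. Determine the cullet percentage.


Cullet ratio = (cullet mass / total batch mass) * 100
  Ratio = 419 / 1438 * 100 = 29.14%

29.14%


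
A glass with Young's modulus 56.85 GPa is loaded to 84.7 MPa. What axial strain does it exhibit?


Rearrange E = sigma / epsilon:
  epsilon = sigma / E
  E (MPa) = 56.85 * 1000 = 56850
  epsilon = 84.7 / 56850 = 0.00149

0.00149


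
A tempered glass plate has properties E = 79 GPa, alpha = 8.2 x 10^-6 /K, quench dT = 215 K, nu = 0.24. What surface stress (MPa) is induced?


Tempering stress: sigma = E * alpha * dT / (1 - nu)
  E (MPa) = 79 * 1000 = 79000
  Numerator = 79000 * (8.2 x 10^-6) * 215 = 139.277
  Denominator = 1 - 0.24 = 0.76
  sigma = 139.277 / 0.76 = 183.3 MPa

183.3 MPa


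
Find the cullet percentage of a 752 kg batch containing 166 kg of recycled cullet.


Cullet ratio = (cullet mass / total batch mass) * 100
  Ratio = 166 / 752 * 100 = 22.07%

22.07%


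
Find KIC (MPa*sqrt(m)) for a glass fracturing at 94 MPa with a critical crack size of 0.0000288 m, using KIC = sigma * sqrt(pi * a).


Fracture toughness: KIC = sigma * sqrt(pi * a)
  pi * a = pi * 0.0000288 = 0.000090478
  sqrt(pi * a) = 0.009512
  KIC = 94 * 0.009512 = 0.894 MPa*sqrt(m)

0.894 MPa*sqrt(m)


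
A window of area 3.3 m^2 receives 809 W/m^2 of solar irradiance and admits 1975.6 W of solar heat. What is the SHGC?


Rearrange Q = Area * SHGC * Irradiance:
  SHGC = Q / (Area * Irradiance)
  SHGC = 1975.6 / (3.3 * 809) = 0.74

0.74


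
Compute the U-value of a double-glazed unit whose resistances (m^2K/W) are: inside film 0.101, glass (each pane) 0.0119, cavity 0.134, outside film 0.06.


Total thermal resistance (series):
  R_total = R_in + R_glass + R_air + R_glass + R_out
  R_total = 0.101 + 0.0119 + 0.134 + 0.0119 + 0.06 = 0.3188 m^2K/W
U-value = 1 / R_total = 1 / 0.3188 = 3.137 W/m^2K

3.137 W/m^2K


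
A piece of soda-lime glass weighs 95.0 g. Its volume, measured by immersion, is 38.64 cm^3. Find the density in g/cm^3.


Use the definition of density:
  rho = mass / volume
  rho = 95.0 / 38.64 = 2.459 g/cm^3

2.459 g/cm^3


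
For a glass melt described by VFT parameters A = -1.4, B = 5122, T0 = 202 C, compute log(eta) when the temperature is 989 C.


VFT equation: log(eta) = A + B / (T - T0)
  T - T0 = 989 - 202 = 787
  B / (T - T0) = 5122 / 787 = 6.508
  log(eta) = -1.4 + 6.508 = 5.108

5.108


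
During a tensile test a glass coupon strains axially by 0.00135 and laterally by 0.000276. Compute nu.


Poisson's ratio: nu = lateral strain / axial strain
  nu = 0.000276 / 0.00135 = 0.2044

0.2044


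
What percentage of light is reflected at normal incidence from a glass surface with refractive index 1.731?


Fresnel reflectance at normal incidence:
  R = ((n - 1)/(n + 1))^2
  (n - 1)/(n + 1) = (1.731 - 1)/(1.731 + 1) = 0.267668
  R = 0.267668^2 = 0.0716462
  R(%) = 0.0716462 * 100 = 7.165%

7.165%


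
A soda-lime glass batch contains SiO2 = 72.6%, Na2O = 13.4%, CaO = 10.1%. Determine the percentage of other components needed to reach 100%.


Sum the three major oxides:
  SiO2 + Na2O + CaO = 72.6 + 13.4 + 10.1 = 96.1%
Subtract from 100%:
  Others = 100 - 96.1 = 3.9%

3.9%


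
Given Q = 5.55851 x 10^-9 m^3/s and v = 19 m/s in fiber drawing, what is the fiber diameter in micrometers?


Cross-sectional area from continuity:
  A = Q / v = 5.55851 x 10^-9 / 19 = 2.925532 x 10^-10 m^2
Diameter from circular cross-section:
  d = sqrt(4A / pi) * 10^6 (m -> um)
  d = sqrt(4 * 2.925532 x 10^-10 / pi) * 10^6 = 19.3 um

19.3 um


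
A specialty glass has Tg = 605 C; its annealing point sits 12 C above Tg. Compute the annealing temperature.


The annealing temperature is Tg plus the offset:
  T_anneal = 605 + 12 = 617 C

617 C


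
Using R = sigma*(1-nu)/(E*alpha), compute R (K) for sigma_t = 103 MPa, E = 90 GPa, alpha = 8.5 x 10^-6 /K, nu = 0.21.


Thermal shock resistance: R = sigma * (1 - nu) / (E * alpha)
  Numerator = 103 * (1 - 0.21) = 81.37
  Denominator = 90 * 1000 * (8.5 x 10^-6) = 0.765
  R = 81.37 / 0.765 = 106.4 K

106.4 K


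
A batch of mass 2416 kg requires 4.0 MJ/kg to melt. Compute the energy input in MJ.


Total energy = mass * specific energy
  E = 2416 * 4.0 = 9664 MJ

9664 MJ


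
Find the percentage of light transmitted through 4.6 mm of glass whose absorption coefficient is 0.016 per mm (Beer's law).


Beer-Lambert law: T = exp(-alpha * thickness)
  exponent = -0.016 * 4.6 = -0.0736
  T = exp(-0.0736) = 0.929
  Percentage = 0.929 * 100 = 92.9%

92.9%


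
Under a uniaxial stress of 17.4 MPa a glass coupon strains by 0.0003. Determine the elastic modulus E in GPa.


Young's modulus: E = stress / strain
  E = 17.4 MPa / 0.0003 = 58000 MPa
Convert to GPa: 58000 / 1000 = 58.0 GPa

58.0 GPa


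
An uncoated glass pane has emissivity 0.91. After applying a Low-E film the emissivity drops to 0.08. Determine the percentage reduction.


Percentage reduction = (1 - coated/uncoated) * 100
  Ratio = 0.08 / 0.91 = 0.0879
  Reduction = (1 - 0.0879) * 100 = 91.2%

91.2%


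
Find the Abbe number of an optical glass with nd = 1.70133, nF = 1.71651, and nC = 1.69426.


Abbe number formula: Vd = (nd - 1) / (nF - nC)
  nd - 1 = 1.70133 - 1 = 0.70133
  nF - nC = 1.71651 - 1.69426 = 0.02225
  Vd = 0.70133 / 0.02225 = 31.52

31.52


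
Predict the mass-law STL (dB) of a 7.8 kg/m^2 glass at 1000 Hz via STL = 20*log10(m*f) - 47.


Mass law: STL = 20 * log10(m * f) - 47
  m * f = 7.8 * 1000 = 7800
  log10(7800) = 3.89209
  STL = 20 * 3.89209 - 47 = 77.8418 - 47 = 30.8 dB

30.8 dB


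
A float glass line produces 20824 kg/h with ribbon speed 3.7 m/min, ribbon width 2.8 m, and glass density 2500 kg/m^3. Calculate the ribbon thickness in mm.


Ribbon cross-section from mass balance:
  Volume rate = throughput / density = 20824 / 2500 = 8.3296 m^3/h
  thickness = volume rate / (speed * 60 * width), i.e.
  thickness = throughput / (60 * speed * width * density) * 1000
  thickness = 20824 / (60 * 3.7 * 2.8 * 2500) * 1000 = 13.4 mm

13.4 mm


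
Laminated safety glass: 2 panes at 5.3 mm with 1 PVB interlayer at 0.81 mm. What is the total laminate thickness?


Total thickness = glass contribution + PVB contribution
  Glass: 2 * 5.3 = 10.6 mm
  PVB: 1 * 0.81 = 0.81 mm
  Total = 10.6 + 0.81 = 11.41 mm

11.41 mm


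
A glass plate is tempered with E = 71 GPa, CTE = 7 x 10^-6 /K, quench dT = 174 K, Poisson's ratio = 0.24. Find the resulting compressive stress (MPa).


Tempering stress: sigma = E * alpha * dT / (1 - nu)
  E (MPa) = 71 * 1000 = 71000
  Numerator = 71000 * (7 x 10^-6) * 174 = 86.478
  Denominator = 1 - 0.24 = 0.76
  sigma = 86.478 / 0.76 = 113.8 MPa

113.8 MPa


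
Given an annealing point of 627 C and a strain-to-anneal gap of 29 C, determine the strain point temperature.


Strain point = annealing point - difference:
  T_strain = 627 - 29 = 598 C

598 C


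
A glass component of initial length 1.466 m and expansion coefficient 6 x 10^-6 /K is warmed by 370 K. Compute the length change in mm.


Thermal expansion formula: dL = alpha * L0 * dT
  dL = (6 x 10^-6) * 1.466 * 370 = 0.00325452 m
Convert to mm: 0.00325452 * 1000 = 3.2545 mm

3.2545 mm


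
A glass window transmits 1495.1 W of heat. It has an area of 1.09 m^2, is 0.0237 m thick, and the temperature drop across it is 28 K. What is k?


Fourier's law rearranged: k = Q * t / (A * dT)
  Numerator = 1495.1 * 0.0237 = 35.43387
  Denominator = 1.09 * 28 = 30.52
  k = 35.43387 / 30.52 = 1.161 W/mK

1.161 W/mK


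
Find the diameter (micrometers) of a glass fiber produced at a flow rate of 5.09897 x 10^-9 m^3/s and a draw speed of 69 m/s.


Cross-sectional area from continuity:
  A = Q / v = 5.09897 x 10^-9 / 69 = 7.389812 x 10^-11 m^2
Diameter from circular cross-section:
  d = sqrt(4A / pi) * 10^6 (m -> um)
  d = sqrt(4 * 7.389812 x 10^-11 / pi) * 10^6 = 9.7 um

9.7 um


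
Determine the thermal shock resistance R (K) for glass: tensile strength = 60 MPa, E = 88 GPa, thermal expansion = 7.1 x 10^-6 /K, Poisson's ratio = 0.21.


Thermal shock resistance: R = sigma * (1 - nu) / (E * alpha)
  Numerator = 60 * (1 - 0.21) = 47.4
  Denominator = 88 * 1000 * (7.1 x 10^-6) = 0.6248
  R = 47.4 / 0.6248 = 75.9 K

75.9 K


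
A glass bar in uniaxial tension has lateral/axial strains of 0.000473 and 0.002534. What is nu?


Poisson's ratio: nu = lateral strain / axial strain
  nu = 0.000473 / 0.002534 = 0.1867

0.1867


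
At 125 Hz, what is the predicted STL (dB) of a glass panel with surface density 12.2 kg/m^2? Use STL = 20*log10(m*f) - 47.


Mass law: STL = 20 * log10(m * f) - 47
  m * f = 12.2 * 125 = 1525
  log10(1525) = 3.18327
  STL = 20 * 3.18327 - 47 = 63.6654 - 47 = 16.7 dB

16.7 dB


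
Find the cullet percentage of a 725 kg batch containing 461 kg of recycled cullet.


Cullet ratio = (cullet mass / total batch mass) * 100
  Ratio = 461 / 725 * 100 = 63.59%

63.59%


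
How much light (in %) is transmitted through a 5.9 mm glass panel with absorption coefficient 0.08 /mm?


Beer-Lambert law: T = exp(-alpha * thickness)
  exponent = -0.08 * 5.9 = -0.472
  T = exp(-0.472) = 0.6238
  Percentage = 0.6238 * 100 = 62.38%

62.38%


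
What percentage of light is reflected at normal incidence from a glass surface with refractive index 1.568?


Fresnel reflectance at normal incidence:
  R = ((n - 1)/(n + 1))^2
  (n - 1)/(n + 1) = (1.568 - 1)/(1.568 + 1) = 0.221184
  R = 0.221184^2 = 0.0489224
  R(%) = 0.0489224 * 100 = 4.892%

4.892%


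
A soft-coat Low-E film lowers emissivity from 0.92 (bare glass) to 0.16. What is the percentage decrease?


Percentage reduction = (1 - coated/uncoated) * 100
  Ratio = 0.16 / 0.92 = 0.1739
  Reduction = (1 - 0.1739) * 100 = 82.6%

82.6%


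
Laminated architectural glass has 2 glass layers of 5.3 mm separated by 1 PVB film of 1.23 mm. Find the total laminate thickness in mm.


Total thickness = glass contribution + PVB contribution
  Glass: 2 * 5.3 = 10.6 mm
  PVB: 1 * 1.23 = 1.23 mm
  Total = 10.6 + 1.23 = 11.83 mm

11.83 mm


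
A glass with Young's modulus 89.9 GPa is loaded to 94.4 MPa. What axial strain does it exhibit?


Rearrange E = sigma / epsilon:
  epsilon = sigma / E
  E (MPa) = 89.9 * 1000 = 89900
  epsilon = 94.4 / 89900 = 0.00105

0.00105


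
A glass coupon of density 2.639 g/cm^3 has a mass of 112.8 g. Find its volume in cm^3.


Rearrange rho = m / V:
  V = m / rho
  V = 112.8 / 2.639 = 42.743 cm^3

42.743 cm^3


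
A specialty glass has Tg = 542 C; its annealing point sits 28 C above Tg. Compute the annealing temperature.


The annealing temperature is Tg plus the offset:
  T_anneal = 542 + 28 = 570 C

570 C


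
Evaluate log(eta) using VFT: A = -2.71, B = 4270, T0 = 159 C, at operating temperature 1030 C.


VFT equation: log(eta) = A + B / (T - T0)
  T - T0 = 1030 - 159 = 871
  B / (T - T0) = 4270 / 871 = 4.902
  log(eta) = -2.71 + 4.902 = 2.192

2.192


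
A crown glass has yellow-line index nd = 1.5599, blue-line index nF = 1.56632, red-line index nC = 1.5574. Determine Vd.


Abbe number formula: Vd = (nd - 1) / (nF - nC)
  nd - 1 = 1.5599 - 1 = 0.5599
  nF - nC = 1.56632 - 1.5574 = 0.00892
  Vd = 0.5599 / 0.00892 = 62.77

62.77


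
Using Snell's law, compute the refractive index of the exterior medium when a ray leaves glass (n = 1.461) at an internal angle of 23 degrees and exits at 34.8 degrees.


Apply Snell's law: n1 * sin(theta1) = n2 * sin(theta2)
  n2 = n1 * sin(theta1) / sin(theta2)
  sin(23) = 0.390731
  sin(34.8) = 0.570714
  n2 = 1.461 * 0.390731 / 0.570714 = 1.0003

1.0003


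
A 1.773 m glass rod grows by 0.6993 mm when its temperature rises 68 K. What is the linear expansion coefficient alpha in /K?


Rearrange dL = alpha * L0 * dT for alpha:
  alpha = dL / (L0 * dT)
  alpha = (0.6993 / 1000) / (1.773 * 68) = 0.0000058 /K = 5.8 x 10^-6 /K

5.8 x 10^-6 /K


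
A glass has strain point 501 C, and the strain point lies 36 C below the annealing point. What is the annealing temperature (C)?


T_anneal = T_strain + gap:
  T_anneal = 501 + 36 = 537 C

537 C


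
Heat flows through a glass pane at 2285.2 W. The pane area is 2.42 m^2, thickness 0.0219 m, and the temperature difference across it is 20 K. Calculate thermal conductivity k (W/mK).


Fourier's law rearranged: k = Q * t / (A * dT)
  Numerator = 2285.2 * 0.0219 = 50.04588
  Denominator = 2.42 * 20 = 48.4
  k = 50.04588 / 48.4 = 1.034 W/mK

1.034 W/mK


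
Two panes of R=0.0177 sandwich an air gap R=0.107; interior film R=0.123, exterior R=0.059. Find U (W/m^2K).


Total thermal resistance (series):
  R_total = R_in + R_glass + R_air + R_glass + R_out
  R_total = 0.123 + 0.0177 + 0.107 + 0.0177 + 0.059 = 0.3244 m^2K/W
U-value = 1 / R_total = 1 / 0.3244 = 3.083 W/m^2K

3.083 W/m^2K


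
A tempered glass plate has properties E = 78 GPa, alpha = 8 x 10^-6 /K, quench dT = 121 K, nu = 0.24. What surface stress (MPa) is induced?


Tempering stress: sigma = E * alpha * dT / (1 - nu)
  E (MPa) = 78 * 1000 = 78000
  Numerator = 78000 * (8 x 10^-6) * 121 = 75.504
  Denominator = 1 - 0.24 = 0.76
  sigma = 75.504 / 0.76 = 99.3 MPa

99.3 MPa


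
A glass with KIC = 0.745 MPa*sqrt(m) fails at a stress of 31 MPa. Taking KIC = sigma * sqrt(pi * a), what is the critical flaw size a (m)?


Rearrange KIC = sigma * sqrt(pi * a):
  sqrt(pi * a) = KIC / sigma
  sqrt(pi * a) = 0.745 / 31 = 0.024032
  a = (KIC / sigma)^2 / pi
  a = 0.024032^2 / pi = 0.0001838 m

0.0001838 m


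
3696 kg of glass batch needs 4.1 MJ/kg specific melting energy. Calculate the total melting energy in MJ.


Total energy = mass * specific energy
  E = 3696 * 4.1 = 15153.6 MJ

15153.6 MJ


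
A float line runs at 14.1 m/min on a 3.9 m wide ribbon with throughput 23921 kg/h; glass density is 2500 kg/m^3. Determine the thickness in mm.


Ribbon cross-section from mass balance:
  Volume rate = throughput / density = 23921 / 2500 = 9.5684 m^3/h
  thickness = volume rate / (speed * 60 * width), i.e.
  thickness = throughput / (60 * speed * width * density) * 1000
  thickness = 23921 / (60 * 14.1 * 3.9 * 2500) * 1000 = 2.9 mm

2.9 mm


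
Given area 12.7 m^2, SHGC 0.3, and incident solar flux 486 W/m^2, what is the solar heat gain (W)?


Solar heat gain: Q = Area * SHGC * Irradiance
  Q = 12.7 * 0.3 * 486 = 1851.7 W

1851.7 W


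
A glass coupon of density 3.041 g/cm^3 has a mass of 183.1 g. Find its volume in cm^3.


Rearrange rho = m / V:
  V = m / rho
  V = 183.1 / 3.041 = 60.21 cm^3

60.21 cm^3


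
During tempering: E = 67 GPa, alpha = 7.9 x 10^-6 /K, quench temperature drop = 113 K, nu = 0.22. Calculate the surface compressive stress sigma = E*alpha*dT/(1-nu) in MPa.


Tempering stress: sigma = E * alpha * dT / (1 - nu)
  E (MPa) = 67 * 1000 = 67000
  Numerator = 67000 * (7.9 x 10^-6) * 113 = 59.8109
  Denominator = 1 - 0.22 = 0.78
  sigma = 59.8109 / 0.78 = 76.7 MPa

76.7 MPa


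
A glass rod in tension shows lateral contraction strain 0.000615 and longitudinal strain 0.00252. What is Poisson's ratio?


Poisson's ratio: nu = lateral strain / axial strain
  nu = 0.000615 / 0.00252 = 0.244

0.244


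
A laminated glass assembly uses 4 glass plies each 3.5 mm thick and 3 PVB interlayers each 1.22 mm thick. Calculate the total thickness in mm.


Total thickness = glass contribution + PVB contribution
  Glass: 4 * 3.5 = 14.0 mm
  PVB: 3 * 1.22 = 3.66 mm
  Total = 14.0 + 3.66 = 17.66 mm

17.66 mm


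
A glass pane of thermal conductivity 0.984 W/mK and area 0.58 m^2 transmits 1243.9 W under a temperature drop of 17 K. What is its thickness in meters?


Fourier's law: t = k * A * dT / Q
  t = 0.984 * 0.58 * 17 / 1243.9
  t = 9.70224 / 1243.9 = 0.0078 m

0.0078 m


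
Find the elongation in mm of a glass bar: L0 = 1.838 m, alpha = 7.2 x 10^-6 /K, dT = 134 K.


Thermal expansion formula: dL = alpha * L0 * dT
  dL = (7.2 x 10^-6) * 1.838 * 134 = 0.0017733 m
Convert to mm: 0.0017733 * 1000 = 1.7733 mm

1.7733 mm


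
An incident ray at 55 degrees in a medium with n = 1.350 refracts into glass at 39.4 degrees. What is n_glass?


Apply Snell's law: n1 * sin(theta1) = n2 * sin(theta2)
  n2 = n1 * sin(theta1) / sin(theta2)
  sin(55) = 0.819152
  sin(39.4) = 0.634731
  n2 = 1.350 * 0.819152 / 0.634731 = 1.7422

1.7422


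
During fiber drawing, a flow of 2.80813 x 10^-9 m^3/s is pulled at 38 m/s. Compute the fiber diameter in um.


Cross-sectional area from continuity:
  A = Q / v = 2.80813 x 10^-9 / 38 = 7.389816 x 10^-11 m^2
Diameter from circular cross-section:
  d = sqrt(4A / pi) * 10^6 (m -> um)
  d = sqrt(4 * 7.389816 x 10^-11 / pi) * 10^6 = 9.7 um

9.7 um


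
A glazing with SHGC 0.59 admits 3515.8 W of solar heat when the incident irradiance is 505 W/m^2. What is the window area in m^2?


Rearrange Q = Area * SHGC * Irradiance:
  Area = Q / (SHGC * Irradiance)
  Area = 3515.8 / (0.59 * 505) = 11.8 m^2

11.8 m^2


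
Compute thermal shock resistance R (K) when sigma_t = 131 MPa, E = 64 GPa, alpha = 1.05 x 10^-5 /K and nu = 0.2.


Thermal shock resistance: R = sigma * (1 - nu) / (E * alpha)
  Numerator = 131 * (1 - 0.2) = 104.8
  Denominator = 64 * 1000 * (1.05 x 10^-5) = 0.672
  R = 104.8 / 0.672 = 156.0 K

156.0 K


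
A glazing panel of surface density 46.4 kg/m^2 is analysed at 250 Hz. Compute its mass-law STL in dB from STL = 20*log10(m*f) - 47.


Mass law: STL = 20 * log10(m * f) - 47
  m * f = 46.4 * 250 = 11600
  log10(11600) = 4.06446
  STL = 20 * 4.06446 - 47 = 81.2892 - 47 = 34.3 dB

34.3 dB


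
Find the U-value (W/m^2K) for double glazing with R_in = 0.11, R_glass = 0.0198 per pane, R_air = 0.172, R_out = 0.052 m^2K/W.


Total thermal resistance (series):
  R_total = R_in + R_glass + R_air + R_glass + R_out
  R_total = 0.11 + 0.0198 + 0.172 + 0.0198 + 0.052 = 0.3736 m^2K/W
U-value = 1 / R_total = 1 / 0.3736 = 2.677 W/m^2K

2.677 W/m^2K


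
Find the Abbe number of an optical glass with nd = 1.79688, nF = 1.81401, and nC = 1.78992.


Abbe number formula: Vd = (nd - 1) / (nF - nC)
  nd - 1 = 1.79688 - 1 = 0.79688
  nF - nC = 1.81401 - 1.78992 = 0.02409
  Vd = 0.79688 / 0.02409 = 33.08

33.08


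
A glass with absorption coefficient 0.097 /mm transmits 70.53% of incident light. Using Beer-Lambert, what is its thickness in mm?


Rearrange T = exp(-alpha * thickness):
  thickness = -ln(T) / alpha
  T = 70.53/100 = 0.7053
  ln(T) = -0.34913
  -ln(T) = 0.34913
  thickness = 0.34913 / 0.097 = 3.6 mm

3.6 mm


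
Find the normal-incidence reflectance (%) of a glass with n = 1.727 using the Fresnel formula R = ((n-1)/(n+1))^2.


Fresnel reflectance at normal incidence:
  R = ((n - 1)/(n + 1))^2
  (n - 1)/(n + 1) = (1.727 - 1)/(1.727 + 1) = 0.266593
  R = 0.266593^2 = 0.0710718
  R(%) = 0.0710718 * 100 = 7.107%

7.107%


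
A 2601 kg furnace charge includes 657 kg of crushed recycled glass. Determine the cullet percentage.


Cullet ratio = (cullet mass / total batch mass) * 100
  Ratio = 657 / 2601 * 100 = 25.26%

25.26%


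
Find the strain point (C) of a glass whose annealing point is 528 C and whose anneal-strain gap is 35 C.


Strain point = annealing point - difference:
  T_strain = 528 - 35 = 493 C

493 C


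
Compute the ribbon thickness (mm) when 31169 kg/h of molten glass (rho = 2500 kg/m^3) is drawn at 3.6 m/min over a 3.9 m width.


Ribbon cross-section from mass balance:
  Volume rate = throughput / density = 31169 / 2500 = 12.4676 m^3/h
  thickness = volume rate / (speed * 60 * width), i.e.
  thickness = throughput / (60 * speed * width * density) * 1000
  thickness = 31169 / (60 * 3.6 * 3.9 * 2500) * 1000 = 14.8 mm

14.8 mm


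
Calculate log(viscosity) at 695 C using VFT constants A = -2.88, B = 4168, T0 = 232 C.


VFT equation: log(eta) = A + B / (T - T0)
  T - T0 = 695 - 232 = 463
  B / (T - T0) = 4168 / 463 = 9.002
  log(eta) = -2.88 + 9.002 = 6.122

6.122


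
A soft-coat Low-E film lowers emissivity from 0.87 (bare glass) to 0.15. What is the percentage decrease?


Percentage reduction = (1 - coated/uncoated) * 100
  Ratio = 0.15 / 0.87 = 0.1724
  Reduction = (1 - 0.1724) * 100 = 82.8%

82.8%


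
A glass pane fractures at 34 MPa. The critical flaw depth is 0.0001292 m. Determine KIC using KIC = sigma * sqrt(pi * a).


Fracture toughness: KIC = sigma * sqrt(pi * a)
  pi * a = pi * 0.0001292 = 0.000405894
  sqrt(pi * a) = 0.020147
  KIC = 34 * 0.020147 = 0.685 MPa*sqrt(m)

0.685 MPa*sqrt(m)


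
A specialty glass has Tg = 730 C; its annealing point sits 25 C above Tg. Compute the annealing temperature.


The annealing temperature is Tg plus the offset:
  T_anneal = 730 + 25 = 755 C

755 C


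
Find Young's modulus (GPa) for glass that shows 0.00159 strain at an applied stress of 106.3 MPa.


Young's modulus: E = stress / strain
  E = 106.3 MPa / 0.00159 = 66855.35 MPa
Convert to GPa: 66855.35 / 1000 = 66.86 GPa

66.86 GPa


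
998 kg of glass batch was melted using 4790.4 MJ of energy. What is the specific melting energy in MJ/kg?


Rearrange E = m * s for s:
  s = E / m
  s = 4790.4 / 998 = 4.8 MJ/kg

4.8 MJ/kg


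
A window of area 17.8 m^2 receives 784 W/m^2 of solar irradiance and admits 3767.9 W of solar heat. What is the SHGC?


Rearrange Q = Area * SHGC * Irradiance:
  SHGC = Q / (Area * Irradiance)
  SHGC = 3767.9 / (17.8 * 784) = 0.27

0.27


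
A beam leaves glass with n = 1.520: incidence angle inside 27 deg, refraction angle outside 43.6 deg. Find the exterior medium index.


Apply Snell's law: n1 * sin(theta1) = n2 * sin(theta2)
  n2 = n1 * sin(theta1) / sin(theta2)
  sin(27) = 0.45399
  sin(43.6) = 0.68962
  n2 = 1.520 * 0.45399 / 0.68962 = 1.0006

1.0006


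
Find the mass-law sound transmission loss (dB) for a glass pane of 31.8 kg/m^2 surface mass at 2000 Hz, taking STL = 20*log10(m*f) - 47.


Mass law: STL = 20 * log10(m * f) - 47
  m * f = 31.8 * 2000 = 63600
  log10(63600) = 4.80346
  STL = 20 * 4.80346 - 47 = 96.0692 - 47 = 49.1 dB

49.1 dB


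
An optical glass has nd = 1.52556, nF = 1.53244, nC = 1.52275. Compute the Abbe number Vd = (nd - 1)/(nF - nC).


Abbe number formula: Vd = (nd - 1) / (nF - nC)
  nd - 1 = 1.52556 - 1 = 0.52556
  nF - nC = 1.53244 - 1.52275 = 0.00969
  Vd = 0.52556 / 0.00969 = 54.24

54.24


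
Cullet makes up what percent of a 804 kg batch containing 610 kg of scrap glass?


Cullet ratio = (cullet mass / total batch mass) * 100
  Ratio = 610 / 804 * 100 = 75.87%

75.87%


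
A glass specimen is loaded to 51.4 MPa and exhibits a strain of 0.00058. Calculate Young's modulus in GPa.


Young's modulus: E = stress / strain
  E = 51.4 MPa / 0.00058 = 88620.69 MPa
Convert to GPa: 88620.69 / 1000 = 88.62 GPa

88.62 GPa


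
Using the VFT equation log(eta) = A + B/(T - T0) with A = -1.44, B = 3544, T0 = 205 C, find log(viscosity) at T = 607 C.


VFT equation: log(eta) = A + B / (T - T0)
  T - T0 = 607 - 205 = 402
  B / (T - T0) = 3544 / 402 = 8.816
  log(eta) = -1.44 + 8.816 = 7.376

7.376


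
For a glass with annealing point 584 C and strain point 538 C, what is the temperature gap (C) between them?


Gap = T_anneal - T_strain:
  gap = 584 - 538 = 46 C

46 C


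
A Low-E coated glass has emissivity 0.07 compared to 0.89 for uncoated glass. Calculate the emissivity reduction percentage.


Percentage reduction = (1 - coated/uncoated) * 100
  Ratio = 0.07 / 0.89 = 0.0787
  Reduction = (1 - 0.0787) * 100 = 92.1%

92.1%


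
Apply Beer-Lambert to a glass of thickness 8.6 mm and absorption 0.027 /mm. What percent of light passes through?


Beer-Lambert law: T = exp(-alpha * thickness)
  exponent = -0.027 * 8.6 = -0.2322
  T = exp(-0.2322) = 0.7928
  Percentage = 0.7928 * 100 = 79.28%

79.28%


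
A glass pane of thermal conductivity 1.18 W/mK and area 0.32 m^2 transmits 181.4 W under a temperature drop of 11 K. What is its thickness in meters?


Fourier's law: t = k * A * dT / Q
  t = 1.18 * 0.32 * 11 / 181.4
  t = 4.1536 / 181.4 = 0.0229 m

0.0229 m


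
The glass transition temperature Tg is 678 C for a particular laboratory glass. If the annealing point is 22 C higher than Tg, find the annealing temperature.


The annealing temperature is Tg plus the offset:
  T_anneal = 678 + 22 = 700 C

700 C


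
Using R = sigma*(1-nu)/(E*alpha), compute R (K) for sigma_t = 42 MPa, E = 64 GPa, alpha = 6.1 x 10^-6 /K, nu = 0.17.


Thermal shock resistance: R = sigma * (1 - nu) / (E * alpha)
  Numerator = 42 * (1 - 0.17) = 34.86
  Denominator = 64 * 1000 * (6.1 x 10^-6) = 0.3904
  R = 34.86 / 0.3904 = 89.3 K

89.3 K


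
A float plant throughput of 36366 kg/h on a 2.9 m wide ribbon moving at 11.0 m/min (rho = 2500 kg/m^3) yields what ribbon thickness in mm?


Ribbon cross-section from mass balance:
  Volume rate = throughput / density = 36366 / 2500 = 14.5464 m^3/h
  thickness = volume rate / (speed * 60 * width), i.e.
  thickness = throughput / (60 * speed * width * density) * 1000
  thickness = 36366 / (60 * 11.0 * 2.9 * 2500) * 1000 = 7.6 mm

7.6 mm


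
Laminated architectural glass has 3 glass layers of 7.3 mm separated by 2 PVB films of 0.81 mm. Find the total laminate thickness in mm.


Total thickness = glass contribution + PVB contribution
  Glass: 3 * 7.3 = 21.9 mm
  PVB: 2 * 0.81 = 1.62 mm
  Total = 21.9 + 1.62 = 23.52 mm

23.52 mm


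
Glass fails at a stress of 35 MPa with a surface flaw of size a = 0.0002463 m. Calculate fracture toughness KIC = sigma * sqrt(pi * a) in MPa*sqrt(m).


Fracture toughness: KIC = sigma * sqrt(pi * a)
  pi * a = pi * 0.0002463 = 0.000773774
  sqrt(pi * a) = 0.027817
  KIC = 35 * 0.027817 = 0.974 MPa*sqrt(m)

0.974 MPa*sqrt(m)
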